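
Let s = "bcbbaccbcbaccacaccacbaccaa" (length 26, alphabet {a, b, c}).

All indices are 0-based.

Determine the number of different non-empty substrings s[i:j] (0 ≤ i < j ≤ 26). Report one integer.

sorted suffixes:
  #0 SA[0]=25  'a'
  #1 SA[1]=24  'aa'
  #2 SA[2]=13  'acaccacbaccaa'
  #3 SA[3]=18  'acbaccaa'
  #4 SA[4]=21  'accaa'
  #5 SA[5]=10  'accacaccacbaccaa'
  #6 SA[6]=15  'accacbaccaa'
  #7 SA[7]=4  'accbcbaccacaccacbaccaa'
  #8 SA[8]=20  'baccaa'
  #9 SA[9]=9  'baccacaccacbaccaa'
  #10 SA[10]=3  'baccbcbaccacaccacbaccaa'
  #11 SA[11]=2  'bbaccbcbaccacaccacbaccaa'
  #12 SA[12]=7  'bcbaccacaccacbaccaa'
  #13 SA[13]=0  'bcbbaccbcbaccacaccacbaccaa'
  #14 SA[14]=23  'caa'
  #15 SA[15]=12  'cacaccacbaccaa'
  #16 SA[16]=17  'cacbaccaa'
  #17 SA[17]=14  'caccacbaccaa'
  #18 SA[18]=19  'cbaccaa'
  #19 SA[19]=8  'cbaccacaccacbaccaa'
  #20 SA[20]=1  'cbbaccbcbaccacaccacbaccaa'
  #21 SA[21]=6  'cbcbaccacaccacbaccaa'
  #22 SA[22]=22  'ccaa'
  #23 SA[23]=11  'ccacaccacbaccaa'
  #24 SA[24]=16  'ccacbaccaa'
  #25 SA[25]=5  'ccbcbaccacaccacbaccaa'

SA = [25, 24, 13, 18, 21, 10, 15, 4, 20, 9, 3, 2, 7, 0, 23, 12, 17, 14, 19, 8, 1, 6, 22, 11, 16, 5]
i: (SA[i-1],SA[i]) lcp shared
  1: (25,24) 1 'a'
  2: (24,13) 1 'a'
  3: (13,18) 2 'ac'
  4: (18,21) 2 'ac'
  5: (21,10) 4 'acca'
  6: (10,15) 5 'accac'
  7: (15,4) 3 'acc'
  8: (4,20) 0 ''
  9: (20,9) 5 'bacca'
  10: (9,3) 4 'bacc'
  11: (3,2) 1 'b'
  12: (2,7) 1 'b'
  13: (7,0) 3 'bcb'
  14: (0,23) 0 ''
  15: (23,12) 2 'ca'
  16: (12,17) 3 'cac'
  17: (17,14) 3 'cac'
  18: (14,19) 1 'c'
  19: (19,8) 6 'cbacca'
  20: (8,1) 2 'cb'
  21: (1,6) 2 'cb'
  22: (6,22) 1 'c'
  23: (22,11) 3 'cca'
  24: (11,16) 4 'ccac'
  25: (16,5) 2 'cc'

n(n+1)/2 = 26·27/2 = 351
Σ LCP = 0 + 1 + 1 + 2 + 2 + 4 + 5 + 3 + 0 + 5 + 4 + 1 + 1 + 3 + 0 + 2 + 3 + 3 + 1 + 6 + 2 + 2 + 1 + 3 + 4 + 2 = 61
distinct = 351 − 61 = 290

290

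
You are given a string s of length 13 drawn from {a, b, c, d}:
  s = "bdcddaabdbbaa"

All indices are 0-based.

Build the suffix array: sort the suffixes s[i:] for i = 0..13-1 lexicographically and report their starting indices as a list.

sorted suffixes:
  #0 SA[0]=12  'a'
  #1 SA[1]=11  'aa'
  #2 SA[2]=5  'aabdbbaa'
  #3 SA[3]=6  'abdbbaa'
  #4 SA[4]=10  'baa'
  #5 SA[5]=9  'bbaa'
  #6 SA[6]=7  'bdbbaa'
  #7 SA[7]=0  'bdcddaabdbbaa'
  #8 SA[8]=2  'cddaabdbbaa'
  #9 SA[9]=4  'daabdbbaa'
  #10 SA[10]=8  'dbbaa'
  #11 SA[11]=1  'dcddaabdbbaa'
  #12 SA[12]=3  'ddaabdbbaa'

[12, 11, 5, 6, 10, 9, 7, 0, 2, 4, 8, 1, 3]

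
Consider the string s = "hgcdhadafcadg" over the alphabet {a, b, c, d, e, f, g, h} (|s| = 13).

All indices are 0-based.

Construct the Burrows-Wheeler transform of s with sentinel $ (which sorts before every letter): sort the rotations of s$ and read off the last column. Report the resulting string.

ghcdfgaacadhd$

rank  rotation        last
    0  $hgcdhadafcadg  g
    1  adafcadg$hgcdh  h
    2  adg$hgcdhadafc  c
    3  afcadg$hgcdhad  d
    4  cadg$hgcdhadaf  f
    5  cdhadafcadg$hg  g
    6  dafcadg$hgcdha  a
    7  dg$hgcdhadafca  a
    8  dhadafcadg$hgc  c
    9  fcadg$hgcdhada  a
   10  g$hgcdhadafcad  d
   11  gcdhadafcadg$h  h
   12  hadafcadg$hgcd  d
   13  hgcdhadafcadg$  $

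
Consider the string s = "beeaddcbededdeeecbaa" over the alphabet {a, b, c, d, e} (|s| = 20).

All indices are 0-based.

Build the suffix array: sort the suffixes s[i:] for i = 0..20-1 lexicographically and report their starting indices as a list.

[19, 18, 3, 17, 7, 0, 16, 6, 5, 4, 11, 9, 12, 2, 15, 10, 8, 1, 14, 13]

rank→(start, suffix):
  0 → (19, 'a')
  1 → (18, 'aa')
  2 → (3, 'addcbededdeeecbaa')
  3 → (17, 'baa')
  4 → (7, 'bededdeeecbaa')
  5 → (0, 'beeaddcbededdeeecbaa')
  6 → (16, 'cbaa')
  7 → (6, 'cbededdeeecbaa')
  8 → (5, 'dcbededdeeecbaa')
  9 → (4, 'ddcbededdeeecbaa')
  10 → (11, 'ddeeecbaa')
  11 → (9, 'deddeeecbaa')
  12 → (12, 'deeecbaa')
  13 → (2, 'eaddcbededdeeecbaa')
  14 → (15, 'ecbaa')
  15 → (10, 'eddeeecbaa')
  16 → (8, 'ededdeeecbaa')
  17 → (1, 'eeaddcbededdeeecbaa')
  18 → (14, 'eecbaa')
  19 → (13, 'eeecbaa')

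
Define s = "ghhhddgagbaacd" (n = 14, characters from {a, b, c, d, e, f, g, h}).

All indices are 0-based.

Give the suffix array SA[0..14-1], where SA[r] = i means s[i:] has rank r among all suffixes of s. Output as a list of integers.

sorted suffixes:
  #0 SA[0]=10  'aacd'
  #1 SA[1]=11  'acd'
  #2 SA[2]=7  'agbaacd'
  #3 SA[3]=9  'baacd'
  #4 SA[4]=12  'cd'
  #5 SA[5]=13  'd'
  #6 SA[6]=4  'ddgagbaacd'
  #7 SA[7]=5  'dgagbaacd'
  #8 SA[8]=6  'gagbaacd'
  #9 SA[9]=8  'gbaacd'
  #10 SA[10]=0  'ghhhddgagbaacd'
  #11 SA[11]=3  'hddgagbaacd'
  #12 SA[12]=2  'hhddgagbaacd'
  #13 SA[13]=1  'hhhddgagbaacd'

[10, 11, 7, 9, 12, 13, 4, 5, 6, 8, 0, 3, 2, 1]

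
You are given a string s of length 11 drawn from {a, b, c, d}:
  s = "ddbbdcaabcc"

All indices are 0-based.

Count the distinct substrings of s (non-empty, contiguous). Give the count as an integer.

59

rank→(start, suffix):
  0 → (6, 'aabcc')
  1 → (7, 'abcc')
  2 → (2, 'bbdcaabcc')
  3 → (8, 'bcc')
  4 → (3, 'bdcaabcc')
  5 → (10, 'c')
  6 → (5, 'caabcc')
  7 → (9, 'cc')
  8 → (1, 'dbbdcaabcc')
  9 → (4, 'dcaabcc')
  10 → (0, 'ddbbdcaabcc')

SA = [6, 7, 2, 8, 3, 10, 5, 9, 1, 4, 0]
rank  pair      lcp
   1  s[6:],s[7:]  1  'a'
   2  s[7:],s[2:]  0  ''
   3  s[2:],s[8:]  1  'b'
   4  s[8:],s[3:]  1  'b'
   5  s[3:],s[10:]  0  ''
   6  s[10:],s[5:]  1  'c'
   7  s[5:],s[9:]  1  'c'
   8  s[9:],s[1:]  0  ''
   9  s[1:],s[4:]  1  'd'
  10  s[4:],s[0:]  1  'd'

n(n+1)/2 = 11·12/2 = 66
Σ LCP = 0 + 1 + 0 + 1 + 1 + 0 + 1 + 1 + 0 + 1 + 1 = 7
distinct = 66 − 7 = 59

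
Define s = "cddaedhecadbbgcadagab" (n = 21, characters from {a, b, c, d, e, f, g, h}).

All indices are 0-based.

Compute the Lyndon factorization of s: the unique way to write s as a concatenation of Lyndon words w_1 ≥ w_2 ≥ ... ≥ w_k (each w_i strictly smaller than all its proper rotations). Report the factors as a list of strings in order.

["cdd", "aedhec", "adbbgc", "adag", "ab"]

emit factor 1: 'cdd' (i=0, period=3)
emit factor 2: 'aedhec' (i=3, period=6)
emit factor 3: 'adbbgc' (i=9, period=6)
emit factor 4: 'adag' (i=15, period=4)
emit factor 5: 'ab' (i=19, period=2)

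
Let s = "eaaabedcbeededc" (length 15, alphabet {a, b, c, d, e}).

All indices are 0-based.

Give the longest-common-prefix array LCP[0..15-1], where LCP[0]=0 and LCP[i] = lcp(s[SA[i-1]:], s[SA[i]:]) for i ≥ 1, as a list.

rank | idx | suffix
   0 |   1 | aaabedcbeededc
   1 |   2 | aabedcbeededc
   2 |   3 | abedcbeededc
   3 |   4 | bedcbeededc
   4 |   8 | beededc
   5 |  14 | c
   6 |   7 | cbeededc
   7 |  13 | dc
   8 |   6 | dcbeededc
   9 |  11 | dedc
  10 |   0 | eaaabedcbeededc
  11 |  12 | edc
  12 |   5 | edcbeededc
  13 |  10 | ededc
  14 |   9 | eededc

SA = [1, 2, 3, 4, 8, 14, 7, 13, 6, 11, 0, 12, 5, 10, 9]
rank  pair      lcp
   1  s[1:],s[2:]  2  'aa'
   2  s[2:],s[3:]  1  'a'
   3  s[3:],s[4:]  0  ''
   4  s[4:],s[8:]  2  'be'
   5  s[8:],s[14:]  0  ''
   6  s[14:],s[7:]  1  'c'
   7  s[7:],s[13:]  0  ''
   8  s[13:],s[6:]  2  'dc'
   9  s[6:],s[11:]  1  'd'
  10  s[11:],s[0:]  0  ''
  11  s[0:],s[12:]  1  'e'
  12  s[12:],s[5:]  3  'edc'
  13  s[5:],s[10:]  2  'ed'
  14  s[10:],s[9:]  1  'e'

[0, 2, 1, 0, 2, 0, 1, 0, 2, 1, 0, 1, 3, 2, 1]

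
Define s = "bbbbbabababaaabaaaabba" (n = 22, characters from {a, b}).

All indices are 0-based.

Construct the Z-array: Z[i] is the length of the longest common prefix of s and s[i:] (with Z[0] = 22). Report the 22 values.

[22, 4, 3, 2, 1, 0, 1, 0, 1, 0, 1, 0, 0, 0, 1, 0, 0, 0, 0, 2, 1, 0]

Z[0]=22
i=1: outside box; Z[1]=4 scan→box=[1,5)
i=2: min(r-i=3, Z[1]=4)=3; Z[2]=3
i=3: min(r-i=2, Z[2]=3)=2; Z[3]=2
i=4: min(r-i=1, Z[3]=2)=1; Z[4]=1
i=5: outside box; Z[5]=0
i=6: outside box; Z[6]=1 scan→box=[6,7)
i=7: outside box; Z[7]=0
i=8: outside box; Z[8]=1 scan→box=[8,9)
i=9: outside box; Z[9]=0
i=10: outside box; Z[10]=1 scan→box=[10,11)
i=11: outside box; Z[11]=0
i=12: outside box; Z[12]=0
i=13: outside box; Z[13]=0
i=14: outside box; Z[14]=1 scan→box=[14,15)
i=15: outside box; Z[15]=0
i=16: outside box; Z[16]=0
i=17: outside box; Z[17]=0
i=18: outside box; Z[18]=0
i=19: outside box; Z[19]=2 scan→box=[19,21)
i=20: min(r-i=1, Z[1]=4)=1; Z[20]=1
i=21: outside box; Z[21]=0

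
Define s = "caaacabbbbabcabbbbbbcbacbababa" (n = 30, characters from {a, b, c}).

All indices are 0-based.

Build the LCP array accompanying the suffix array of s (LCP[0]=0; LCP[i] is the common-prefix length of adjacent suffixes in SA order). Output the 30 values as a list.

[0, 1, 2, 1, 3, 2, 5, 2, 1, 2, 0, 2, 4, 3, 2, 1, 2, 3, 4, 5, 4, 3, 2, 1, 2, 0, 2, 6, 1, 3]

sorted suffixes:
  #0 SA[0]=29  'a'
  #1 SA[1]=1  'aaacabbbbabcabbbbbbcbacbababa'
  #2 SA[2]=2  'aacabbbbabcabbbbbbcbacbababa'
  #3 SA[3]=27  'aba'
  #4 SA[4]=25  'ababa'
  #5 SA[5]=5  'abbbbabcabbbbbbcbacbababa'
  #6 SA[6]=13  'abbbbbbcbacbababa'
  #7 SA[7]=10  'abcabbbbbbcbacbababa'
  #8 SA[8]=3  'acabbbbabcabbbbbbcbacbababa'
  #9 SA[9]=22  'acbababa'
  #10 SA[10]=28  'ba'
  #11 SA[11]=26  'baba'
  #12 SA[12]=24  'bababa'
  #13 SA[13]=9  'babcabbbbbbcbacbababa'
  #14 SA[14]=21  'bacbababa'
  #15 SA[15]=8  'bbabcabbbbbbcbacbababa'
  #16 SA[16]=7  'bbbabcabbbbbbcbacbababa'
  #17 SA[17]=6  'bbbbabcabbbbbbcbacbababa'
  #18 SA[18]=14  'bbbbbbcbacbababa'
  #19 SA[19]=15  'bbbbbcbacbababa'
  #20 SA[20]=16  'bbbbcbacbababa'
  #21 SA[21]=17  'bbbcbacbababa'
  #22 SA[22]=18  'bbcbacbababa'
  #23 SA[23]=11  'bcabbbbbbcbacbababa'
  #24 SA[24]=19  'bcbacbababa'
  #25 SA[25]=0  'caaacabbbbabcabbbbbbcbacbababa'
  #26 SA[26]=4  'cabbbbabcabbbbbbcbacbababa'
  #27 SA[27]=12  'cabbbbbbcbacbababa'
  #28 SA[28]=23  'cbababa'
  #29 SA[29]=20  'cbacbababa'

SA = [29, 1, 2, 27, 25, 5, 13, 10, 3, 22, 28, 26, 24, 9, 21, 8, 7, 6, 14, 15, 16, 17, 18, 11, 19, 0, 4, 12, 23, 20]
rank  pair      lcp
   1  s[29:],s[1:]  1  'a'
   2  s[1:],s[2:]  2  'aa'
   3  s[2:],s[27:]  1  'a'
   4  s[27:],s[25:]  3  'aba'
   5  s[25:],s[5:]  2  'ab'
   6  s[5:],s[13:]  5  'abbbb'
   7  s[13:],s[10:]  2  'ab'
   8  s[10:],s[3:]  1  'a'
   9  s[3:],s[22:]  2  'ac'
  10  s[22:],s[28:]  0  ''
  11  s[28:],s[26:]  2  'ba'
  12  s[26:],s[24:]  4  'baba'
  13  s[24:],s[9:]  3  'bab'
  14  s[9:],s[21:]  2  'ba'
  15  s[21:],s[8:]  1  'b'
  16  s[8:],s[7:]  2  'bb'
  17  s[7:],s[6:]  3  'bbb'
  18  s[6:],s[14:]  4  'bbbb'
  19  s[14:],s[15:]  5  'bbbbb'
  20  s[15:],s[16:]  4  'bbbb'
  21  s[16:],s[17:]  3  'bbb'
  22  s[17:],s[18:]  2  'bb'
  23  s[18:],s[11:]  1  'b'
  24  s[11:],s[19:]  2  'bc'
  25  s[19:],s[0:]  0  ''
  26  s[0:],s[4:]  2  'ca'
  27  s[4:],s[12:]  6  'cabbbb'
  28  s[12:],s[23:]  1  'c'
  29  s[23:],s[20:]  3  'cba'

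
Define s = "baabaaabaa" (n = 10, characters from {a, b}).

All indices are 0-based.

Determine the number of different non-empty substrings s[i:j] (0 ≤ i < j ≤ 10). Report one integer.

sorted suffixes:
  #0 SA[0]=9  'a'
  #1 SA[1]=8  'aa'
  #2 SA[2]=4  'aaabaa'
  #3 SA[3]=5  'aabaa'
  #4 SA[4]=1  'aabaaabaa'
  #5 SA[5]=6  'abaa'
  #6 SA[6]=2  'abaaabaa'
  #7 SA[7]=7  'baa'
  #8 SA[8]=3  'baaabaa'
  #9 SA[9]=0  'baabaaabaa'

SA = [9, 8, 4, 5, 1, 6, 2, 7, 3, 0]
rank  pair      lcp
   1  s[9:],s[8:]  1  'a'
   2  s[8:],s[4:]  2  'aa'
   3  s[4:],s[5:]  2  'aa'
   4  s[5:],s[1:]  5  'aabaa'
   5  s[1:],s[6:]  1  'a'
   6  s[6:],s[2:]  4  'abaa'
   7  s[2:],s[7:]  0  ''
   8  s[7:],s[3:]  3  'baa'
   9  s[3:],s[0:]  3  'baa'

n(n+1)/2 = 10·11/2 = 55
Σ LCP = 0 + 1 + 2 + 2 + 5 + 1 + 4 + 0 + 3 + 3 = 21
distinct = 55 − 21 = 34

34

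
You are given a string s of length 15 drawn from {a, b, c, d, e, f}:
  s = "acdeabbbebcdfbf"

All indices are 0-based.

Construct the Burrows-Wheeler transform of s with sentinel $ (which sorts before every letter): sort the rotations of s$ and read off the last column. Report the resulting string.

rank  rotation          last
    0  $acdeabbbebcdfbf  f
    1  abbbebcdfbf$acde  e
    2  acdeabbbebcdfbf$  $
    3  bbbebcdfbf$acdea  a
    4  bbebcdfbf$acdeab  b
    5  bcdfbf$acdeabbbe  e
    6  bebcdfbf$acdeabb  b
    7  bf$acdeabbbebcdf  f
    8  cdeabbbebcdfbf$a  a
    9  cdfbf$acdeabbbeb  b
   10  deabbbebcdfbf$ac  c
   11  dfbf$acdeabbbebc  c
   12  eabbbebcdfbf$acd  d
   13  ebcdfbf$acdeabbb  b
   14  f$acdeabbbebcdfb  b
   15  fbf$acdeabbbebcd  d

fe$abebfabccdbbd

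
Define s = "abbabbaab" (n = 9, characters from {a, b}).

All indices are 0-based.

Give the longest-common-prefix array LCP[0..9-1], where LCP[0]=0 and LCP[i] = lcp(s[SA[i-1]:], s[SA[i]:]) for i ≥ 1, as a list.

[0, 1, 2, 4, 0, 1, 2, 1, 3]

sorted suffixes:
  #0 SA[0]=6  'aab'
  #1 SA[1]=7  'ab'
  #2 SA[2]=3  'abbaab'
  #3 SA[3]=0  'abbabbaab'
  #4 SA[4]=8  'b'
  #5 SA[5]=5  'baab'
  #6 SA[6]=2  'babbaab'
  #7 SA[7]=4  'bbaab'
  #8 SA[8]=1  'bbabbaab'

SA = [6, 7, 3, 0, 8, 5, 2, 4, 1]
rank  pair      lcp
   1  s[6:],s[7:]  1  'a'
   2  s[7:],s[3:]  2  'ab'
   3  s[3:],s[0:]  4  'abba'
   4  s[0:],s[8:]  0  ''
   5  s[8:],s[5:]  1  'b'
   6  s[5:],s[2:]  2  'ba'
   7  s[2:],s[4:]  1  'b'
   8  s[4:],s[1:]  3  'bba'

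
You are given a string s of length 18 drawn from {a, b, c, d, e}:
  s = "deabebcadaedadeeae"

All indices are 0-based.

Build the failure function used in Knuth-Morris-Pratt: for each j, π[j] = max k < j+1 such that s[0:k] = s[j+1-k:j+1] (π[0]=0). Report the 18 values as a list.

[0, 0, 0, 0, 0, 0, 0, 0, 1, 0, 0, 1, 0, 1, 2, 0, 0, 0]

π[0] = 0
j=1 s[j]='e': π[1]=0 (border '')
j=2 s[j]='a': π[2]=0 (border '')
j=3 s[j]='b': π[3]=0 (border '')
j=4 s[j]='e': π[4]=0 (border '')
j=5 s[j]='b': π[5]=0 (border '')
j=6 s[j]='c': π[6]=0 (border '')
j=7 s[j]='a': π[7]=0 (border '')
j=8 s[j]='d': π[8]=1 (border 'd')
j=9 s[j]='a': k: 1→0; π[9]=0 (border '')
j=10 s[j]='e': π[10]=0 (border '')
j=11 s[j]='d': π[11]=1 (border 'd')
j=12 s[j]='a': k: 1→0; π[12]=0 (border '')
j=13 s[j]='d': π[13]=1 (border 'd')
j=14 s[j]='e': π[14]=2 (border 'de')
j=15 s[j]='e': k: 2→0; π[15]=0 (border '')
j=16 s[j]='a': π[16]=0 (border '')
j=17 s[j]='e': π[17]=0 (border '')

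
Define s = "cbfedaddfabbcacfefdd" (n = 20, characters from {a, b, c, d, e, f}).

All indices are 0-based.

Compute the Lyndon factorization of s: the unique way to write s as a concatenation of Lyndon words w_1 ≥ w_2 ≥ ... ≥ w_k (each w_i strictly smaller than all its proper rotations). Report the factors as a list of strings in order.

["c", "bfed", "addf", "abbcacfefdd"]

emit factor 1: 'c' (i=0, period=1)
emit factor 2: 'bfed' (i=1, period=4)
emit factor 3: 'addf' (i=5, period=4)
emit factor 4: 'abbcacfefdd' (i=9, period=11)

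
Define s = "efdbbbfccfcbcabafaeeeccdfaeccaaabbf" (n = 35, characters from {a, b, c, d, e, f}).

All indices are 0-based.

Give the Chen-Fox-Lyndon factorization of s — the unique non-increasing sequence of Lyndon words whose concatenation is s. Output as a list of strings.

["ef", "d", "bbbfccfcbc", "abafaeeeccdfaecc", "aaabbf"]

emit factor 1: 'ef' (i=0, period=2)
emit factor 2: 'd' (i=2, period=1)
emit factor 3: 'bbbfccfcbc' (i=3, period=10)
emit factor 4: 'abafaeeeccdfaecc' (i=13, period=16)
emit factor 5: 'aaabbf' (i=29, period=6)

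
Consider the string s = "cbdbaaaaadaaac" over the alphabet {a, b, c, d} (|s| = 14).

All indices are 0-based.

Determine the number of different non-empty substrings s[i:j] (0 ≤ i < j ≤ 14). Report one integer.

86

rank | idx | suffix
   0 |   4 | aaaaadaaac
   1 |   5 | aaaadaaac
   2 |  10 | aaac
   3 |   6 | aaadaaac
   4 |  11 | aac
   5 |   7 | aadaaac
   6 |  12 | ac
   7 |   8 | adaaac
   8 |   3 | baaaaadaaac
   9 |   1 | bdbaaaaadaaac
  10 |  13 | c
  11 |   0 | cbdbaaaaadaaac
  12 |   9 | daaac
  13 |   2 | dbaaaaadaaac

SA = [4, 5, 10, 6, 11, 7, 12, 8, 3, 1, 13, 0, 9, 2]
rank  pair      lcp
   1  s[4:],s[5:]  4  'aaaa'
   2  s[5:],s[10:]  3  'aaa'
   3  s[10:],s[6:]  3  'aaa'
   4  s[6:],s[11:]  2  'aa'
   5  s[11:],s[7:]  2  'aa'
   6  s[7:],s[12:]  1  'a'
   7  s[12:],s[8:]  1  'a'
   8  s[8:],s[3:]  0  ''
   9  s[3:],s[1:]  1  'b'
  10  s[1:],s[13:]  0  ''
  11  s[13:],s[0:]  1  'c'
  12  s[0:],s[9:]  0  ''
  13  s[9:],s[2:]  1  'd'

n(n+1)/2 = 14·15/2 = 105
Σ LCP = 0 + 4 + 3 + 3 + 2 + 2 + 1 + 1 + 0 + 1 + 0 + 1 + 0 + 1 = 19
distinct = 105 − 19 = 86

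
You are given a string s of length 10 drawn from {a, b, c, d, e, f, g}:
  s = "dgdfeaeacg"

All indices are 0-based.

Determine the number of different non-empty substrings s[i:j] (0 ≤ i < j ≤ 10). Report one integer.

50

rank | idx | suffix
   0 |   7 | acg
   1 |   5 | aeacg
   2 |   8 | cg
   3 |   2 | dfeaeacg
   4 |   0 | dgdfeaeacg
   5 |   6 | eacg
   6 |   4 | eaeacg
   7 |   3 | feaeacg
   8 |   9 | g
   9 |   1 | gdfeaeacg

SA = [7, 5, 8, 2, 0, 6, 4, 3, 9, 1]
rank  pair      lcp
   1  s[7:],s[5:]  1  'a'
   2  s[5:],s[8:]  0  ''
   3  s[8:],s[2:]  0  ''
   4  s[2:],s[0:]  1  'd'
   5  s[0:],s[6:]  0  ''
   6  s[6:],s[4:]  2  'ea'
   7  s[4:],s[3:]  0  ''
   8  s[3:],s[9:]  0  ''
   9  s[9:],s[1:]  1  'g'

n(n+1)/2 = 10·11/2 = 55
Σ LCP = 0 + 1 + 0 + 0 + 1 + 0 + 2 + 0 + 0 + 1 = 5
distinct = 55 − 5 = 50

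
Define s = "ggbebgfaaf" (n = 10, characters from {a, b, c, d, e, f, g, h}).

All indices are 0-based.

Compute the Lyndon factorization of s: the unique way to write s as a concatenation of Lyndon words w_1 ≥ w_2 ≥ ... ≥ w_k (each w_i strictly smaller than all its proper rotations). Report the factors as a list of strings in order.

emit factor 1: 'g' (i=0, period=1)
emit factor 2: 'g' (i=1, period=1)
emit factor 3: 'bebgf' (i=2, period=5)
emit factor 4: 'aaf' (i=7, period=3)

["g", "g", "bebgf", "aaf"]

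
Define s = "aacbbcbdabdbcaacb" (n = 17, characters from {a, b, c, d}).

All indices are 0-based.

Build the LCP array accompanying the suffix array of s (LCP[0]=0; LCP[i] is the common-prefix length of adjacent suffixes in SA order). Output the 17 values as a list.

sorted suffixes:
  #0 SA[0]=13  'aacb'
  #1 SA[1]=0  'aacbbcbdabdbcaacb'
  #2 SA[2]=8  'abdbcaacb'
  #3 SA[3]=14  'acb'
  #4 SA[4]=1  'acbbcbdabdbcaacb'
  #5 SA[5]=16  'b'
  #6 SA[6]=3  'bbcbdabdbcaacb'
  #7 SA[7]=11  'bcaacb'
  #8 SA[8]=4  'bcbdabdbcaacb'
  #9 SA[9]=6  'bdabdbcaacb'
  #10 SA[10]=9  'bdbcaacb'
  #11 SA[11]=12  'caacb'
  #12 SA[12]=15  'cb'
  #13 SA[13]=2  'cbbcbdabdbcaacb'
  #14 SA[14]=5  'cbdabdbcaacb'
  #15 SA[15]=7  'dabdbcaacb'
  #16 SA[16]=10  'dbcaacb'

SA = [13, 0, 8, 14, 1, 16, 3, 11, 4, 6, 9, 12, 15, 2, 5, 7, 10]
i: (SA[i-1],SA[i]) lcp shared
  1: (13,0) 4 'aacb'
  2: (0,8) 1 'a'
  3: (8,14) 1 'a'
  4: (14,1) 3 'acb'
  5: (1,16) 0 ''
  6: (16,3) 1 'b'
  7: (3,11) 1 'b'
  8: (11,4) 2 'bc'
  9: (4,6) 1 'b'
  10: (6,9) 2 'bd'
  11: (9,12) 0 ''
  12: (12,15) 1 'c'
  13: (15,2) 2 'cb'
  14: (2,5) 2 'cb'
  15: (5,7) 0 ''
  16: (7,10) 1 'd'

[0, 4, 1, 1, 3, 0, 1, 1, 2, 1, 2, 0, 1, 2, 2, 0, 1]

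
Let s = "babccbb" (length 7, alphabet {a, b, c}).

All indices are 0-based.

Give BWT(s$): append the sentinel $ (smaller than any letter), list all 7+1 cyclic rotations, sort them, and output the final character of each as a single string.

bbb$cacb

rank  rotation  last
    0  $babccbb  b
    1  abccbb$b  b
    2  b$babccb  b
    3  babccbb$  $
    4  bb$babcc  c
    5  bccbb$ba  a
    6  cbb$babc  c
    7  ccbb$bab  b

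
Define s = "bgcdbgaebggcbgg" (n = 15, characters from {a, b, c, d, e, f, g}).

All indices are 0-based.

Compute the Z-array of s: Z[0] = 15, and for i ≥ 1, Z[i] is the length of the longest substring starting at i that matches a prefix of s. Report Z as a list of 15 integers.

Z[0]=15
i=1: fresh scan; Z[1]=0
i=2: fresh scan; Z[2]=0
i=3: fresh scan; Z[3]=0
i=4: fresh scan; Z[4]=2 grow→box=[4,6)
i=5: min(r-i=1, Z[1]=0)=0; Z[5]=0
i=6: fresh scan; Z[6]=0
i=7: fresh scan; Z[7]=0
i=8: fresh scan; Z[8]=2 grow→box=[8,10)
i=9: min(r-i=1, Z[1]=0)=0; Z[9]=0
i=10: fresh scan; Z[10]=0
i=11: fresh scan; Z[11]=0
i=12: fresh scan; Z[12]=2 grow→box=[12,14)
i=13: min(r-i=1, Z[1]=0)=0; Z[13]=0
i=14: fresh scan; Z[14]=0

[15, 0, 0, 0, 2, 0, 0, 0, 2, 0, 0, 0, 2, 0, 0]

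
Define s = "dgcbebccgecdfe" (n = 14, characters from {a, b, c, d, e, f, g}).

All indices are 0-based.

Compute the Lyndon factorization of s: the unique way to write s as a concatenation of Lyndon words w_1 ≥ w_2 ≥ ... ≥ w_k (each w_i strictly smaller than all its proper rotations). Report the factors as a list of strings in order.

["dg", "c", "be", "bccgecdfe"]

emit factor 1: 'dg' (i=0, period=2)
emit factor 2: 'c' (i=2, period=1)
emit factor 3: 'be' (i=3, period=2)
emit factor 4: 'bccgecdfe' (i=5, period=9)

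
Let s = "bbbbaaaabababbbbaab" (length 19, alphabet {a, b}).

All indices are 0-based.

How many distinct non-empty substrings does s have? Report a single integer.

sorted suffixes:
  #0 SA[0]=4  'aaaabababbbbaab'
  #1 SA[1]=5  'aaabababbbbaab'
  #2 SA[2]=16  'aab'
  #3 SA[3]=6  'aabababbbbaab'
  #4 SA[4]=17  'ab'
  #5 SA[5]=7  'abababbbbaab'
  #6 SA[6]=9  'ababbbbaab'
  #7 SA[7]=11  'abbbbaab'
  #8 SA[8]=18  'b'
  #9 SA[9]=3  'baaaabababbbbaab'
  #10 SA[10]=15  'baab'
  #11 SA[11]=8  'bababbbbaab'
  #12 SA[12]=10  'babbbbaab'
  #13 SA[13]=2  'bbaaaabababbbbaab'
  #14 SA[14]=14  'bbaab'
  #15 SA[15]=1  'bbbaaaabababbbbaab'
  #16 SA[16]=13  'bbbaab'
  #17 SA[17]=0  'bbbbaaaabababbbbaab'
  #18 SA[18]=12  'bbbbaab'

SA = [4, 5, 16, 6, 17, 7, 9, 11, 18, 3, 15, 8, 10, 2, 14, 1, 13, 0, 12]
[i] adj suffixes → lcp
  [1] 4/5 → 3 ('aaa')
  [2] 5/16 → 2 ('aa')
  [3] 16/6 → 3 ('aab')
  [4] 6/17 → 1 ('a')
  [5] 17/7 → 2 ('ab')
  [6] 7/9 → 4 ('abab')
  [7] 9/11 → 2 ('ab')
  [8] 11/18 → 0 ('')
  [9] 18/3 → 1 ('b')
  [10] 3/15 → 3 ('baa')
  [11] 15/8 → 2 ('ba')
  [12] 8/10 → 3 ('bab')
  [13] 10/2 → 1 ('b')
  [14] 2/14 → 4 ('bbaa')
  [15] 14/1 → 2 ('bb')
  [16] 1/13 → 5 ('bbbaa')
  [17] 13/0 → 3 ('bbb')
  [18] 0/12 → 6 ('bbbbaa')

n(n+1)/2 = 19·20/2 = 190
Σ LCP = 0 + 3 + 2 + 3 + 1 + 2 + 4 + 2 + 0 + 1 + 3 + 2 + 3 + 1 + 4 + 2 + 5 + 3 + 6 = 47
distinct = 190 − 47 = 143

143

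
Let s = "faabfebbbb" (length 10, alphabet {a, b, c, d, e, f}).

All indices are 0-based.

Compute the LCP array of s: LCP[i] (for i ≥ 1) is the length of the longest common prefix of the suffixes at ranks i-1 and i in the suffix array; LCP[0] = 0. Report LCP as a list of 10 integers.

[0, 1, 0, 1, 2, 3, 1, 0, 0, 1]

sorted suffixes:
  #0 SA[0]=1  'aabfebbbb'
  #1 SA[1]=2  'abfebbbb'
  #2 SA[2]=9  'b'
  #3 SA[3]=8  'bb'
  #4 SA[4]=7  'bbb'
  #5 SA[5]=6  'bbbb'
  #6 SA[6]=3  'bfebbbb'
  #7 SA[7]=5  'ebbbb'
  #8 SA[8]=0  'faabfebbbb'
  #9 SA[9]=4  'febbbb'

SA = [1, 2, 9, 8, 7, 6, 3, 5, 0, 4]
rank  pair      lcp
   1  s[1:],s[2:]  1  'a'
   2  s[2:],s[9:]  0  ''
   3  s[9:],s[8:]  1  'b'
   4  s[8:],s[7:]  2  'bb'
   5  s[7:],s[6:]  3  'bbb'
   6  s[6:],s[3:]  1  'b'
   7  s[3:],s[5:]  0  ''
   8  s[5:],s[0:]  0  ''
   9  s[0:],s[4:]  1  'f'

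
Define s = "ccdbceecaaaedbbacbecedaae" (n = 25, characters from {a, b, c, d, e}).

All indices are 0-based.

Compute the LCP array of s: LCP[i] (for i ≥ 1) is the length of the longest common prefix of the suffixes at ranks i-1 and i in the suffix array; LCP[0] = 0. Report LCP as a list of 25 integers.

[0, 2, 3, 1, 1, 2, 0, 1, 1, 1, 0, 1, 1, 1, 1, 2, 0, 1, 2, 0, 1, 2, 1, 2, 1]

sorted suffixes:
  #0 SA[0]=8  'aaaedbbacbecedaae'
  #1 SA[1]=22  'aae'
  #2 SA[2]=9  'aaedbbacbecedaae'
  #3 SA[3]=15  'acbecedaae'
  #4 SA[4]=23  'ae'
  #5 SA[5]=10  'aedbbacbecedaae'
  #6 SA[6]=14  'bacbecedaae'
  #7 SA[7]=13  'bbacbecedaae'
  #8 SA[8]=3  'bceecaaaedbbacbecedaae'
  #9 SA[9]=17  'becedaae'
  #10 SA[10]=7  'caaaedbbacbecedaae'
  #11 SA[11]=16  'cbecedaae'
  #12 SA[12]=0  'ccdbceecaaaedbbacbecedaae'
  #13 SA[13]=1  'cdbceecaaaedbbacbecedaae'
  #14 SA[14]=19  'cedaae'
  #15 SA[15]=4  'ceecaaaedbbacbecedaae'
  #16 SA[16]=21  'daae'
  #17 SA[17]=12  'dbbacbecedaae'
  #18 SA[18]=2  'dbceecaaaedbbacbecedaae'
  #19 SA[19]=24  'e'
  #20 SA[20]=6  'ecaaaedbbacbecedaae'
  #21 SA[21]=18  'ecedaae'
  #22 SA[22]=20  'edaae'
  #23 SA[23]=11  'edbbacbecedaae'
  #24 SA[24]=5  'eecaaaedbbacbecedaae'

SA = [8, 22, 9, 15, 23, 10, 14, 13, 3, 17, 7, 16, 0, 1, 19, 4, 21, 12, 2, 24, 6, 18, 20, 11, 5]
i: (SA[i-1],SA[i]) lcp shared
  1: (8,22) 2 'aa'
  2: (22,9) 3 'aae'
  3: (9,15) 1 'a'
  4: (15,23) 1 'a'
  5: (23,10) 2 'ae'
  6: (10,14) 0 ''
  7: (14,13) 1 'b'
  8: (13,3) 1 'b'
  9: (3,17) 1 'b'
  10: (17,7) 0 ''
  11: (7,16) 1 'c'
  12: (16,0) 1 'c'
  13: (0,1) 1 'c'
  14: (1,19) 1 'c'
  15: (19,4) 2 'ce'
  16: (4,21) 0 ''
  17: (21,12) 1 'd'
  18: (12,2) 2 'db'
  19: (2,24) 0 ''
  20: (24,6) 1 'e'
  21: (6,18) 2 'ec'
  22: (18,20) 1 'e'
  23: (20,11) 2 'ed'
  24: (11,5) 1 'e'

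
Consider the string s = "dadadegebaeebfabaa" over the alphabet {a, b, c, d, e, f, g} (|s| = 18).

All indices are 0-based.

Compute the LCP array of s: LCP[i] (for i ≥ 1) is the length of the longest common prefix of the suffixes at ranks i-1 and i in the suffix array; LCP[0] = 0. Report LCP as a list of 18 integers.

rank | idx | suffix
   0 |  17 | a
   1 |  16 | aa
   2 |  14 | abaa
   3 |   1 | adadegebaeebfabaa
   4 |   3 | adegebaeebfabaa
   5 |   9 | aeebfabaa
   6 |  15 | baa
   7 |   8 | baeebfabaa
   8 |  12 | bfabaa
   9 |   0 | dadadegebaeebfabaa
  10 |   2 | dadegebaeebfabaa
  11 |   4 | degebaeebfabaa
  12 |   7 | ebaeebfabaa
  13 |  11 | ebfabaa
  14 |  10 | eebfabaa
  15 |   5 | egebaeebfabaa
  16 |  13 | fabaa
  17 |   6 | gebaeebfabaa

SA = [17, 16, 14, 1, 3, 9, 15, 8, 12, 0, 2, 4, 7, 11, 10, 5, 13, 6]
rank  pair      lcp
   1  s[17:],s[16:]  1  'a'
   2  s[16:],s[14:]  1  'a'
   3  s[14:],s[1:]  1  'a'
   4  s[1:],s[3:]  2  'ad'
   5  s[3:],s[9:]  1  'a'
   6  s[9:],s[15:]  0  ''
   7  s[15:],s[8:]  2  'ba'
   8  s[8:],s[12:]  1  'b'
   9  s[12:],s[0:]  0  ''
  10  s[0:],s[2:]  3  'dad'
  11  s[2:],s[4:]  1  'd'
  12  s[4:],s[7:]  0  ''
  13  s[7:],s[11:]  2  'eb'
  14  s[11:],s[10:]  1  'e'
  15  s[10:],s[5:]  1  'e'
  16  s[5:],s[13:]  0  ''
  17  s[13:],s[6:]  0  ''

[0, 1, 1, 1, 2, 1, 0, 2, 1, 0, 3, 1, 0, 2, 1, 1, 0, 0]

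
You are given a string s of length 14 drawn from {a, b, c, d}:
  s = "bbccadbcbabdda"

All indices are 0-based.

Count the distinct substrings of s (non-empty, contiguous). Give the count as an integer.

94

rank→(start, suffix):
  0 → (13, 'a')
  1 → (9, 'abdda')
  2 → (4, 'adbcbabdda')
  3 → (8, 'babdda')
  4 → (0, 'bbccadbcbabdda')
  5 → (6, 'bcbabdda')
  6 → (1, 'bccadbcbabdda')
  7 → (10, 'bdda')
  8 → (3, 'cadbcbabdda')
  9 → (7, 'cbabdda')
  10 → (2, 'ccadbcbabdda')
  11 → (12, 'da')
  12 → (5, 'dbcbabdda')
  13 → (11, 'dda')

SA = [13, 9, 4, 8, 0, 6, 1, 10, 3, 7, 2, 12, 5, 11]
i: (SA[i-1],SA[i]) lcp shared
  1: (13,9) 1 'a'
  2: (9,4) 1 'a'
  3: (4,8) 0 ''
  4: (8,0) 1 'b'
  5: (0,6) 1 'b'
  6: (6,1) 2 'bc'
  7: (1,10) 1 'b'
  8: (10,3) 0 ''
  9: (3,7) 1 'c'
  10: (7,2) 1 'c'
  11: (2,12) 0 ''
  12: (12,5) 1 'd'
  13: (5,11) 1 'd'

n(n+1)/2 = 14·15/2 = 105
Σ LCP = 0 + 1 + 1 + 0 + 1 + 1 + 2 + 1 + 0 + 1 + 1 + 0 + 1 + 1 = 11
distinct = 105 − 11 = 94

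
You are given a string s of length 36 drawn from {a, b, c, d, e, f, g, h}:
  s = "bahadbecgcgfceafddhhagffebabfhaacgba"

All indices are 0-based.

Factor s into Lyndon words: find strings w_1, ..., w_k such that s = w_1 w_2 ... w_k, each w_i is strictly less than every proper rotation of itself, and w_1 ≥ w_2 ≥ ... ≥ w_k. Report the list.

emit factor 1: 'b' (i=0, period=1)
emit factor 2: 'ah' (i=1, period=2)
emit factor 3: 'adbecgcgfceafddhhagffeb' (i=3, period=23)
emit factor 4: 'abfh' (i=26, period=4)
emit factor 5: 'aacgb' (i=30, period=5)
emit factor 6: 'a' (i=35, period=1)

["b", "ah", "adbecgcgfceafddhhagffeb", "abfh", "aacgb", "a"]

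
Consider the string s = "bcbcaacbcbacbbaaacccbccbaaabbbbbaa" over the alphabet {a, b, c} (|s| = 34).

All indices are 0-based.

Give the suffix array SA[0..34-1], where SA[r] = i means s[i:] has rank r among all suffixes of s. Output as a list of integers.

[33, 32, 24, 14, 25, 4, 15, 26, 10, 5, 16, 31, 23, 13, 9, 30, 12, 29, 28, 27, 2, 7, 0, 20, 3, 22, 8, 11, 1, 6, 19, 21, 18, 17]

rank→(start, suffix):
  0 → (33, 'a')
  1 → (32, 'aa')
  2 → (24, 'aaabbbbbaa')
  3 → (14, 'aaacccbccbaaabbbbbaa')
  4 → (25, 'aabbbbbaa')
  5 → (4, 'aacbcbacbbaaacccbccbaaabbbbbaa')
  6 → (15, 'aacccbccbaaabbbbbaa')
  7 → (26, 'abbbbbaa')
  8 → (10, 'acbbaaacccbccbaaabbbbbaa')
  9 → (5, 'acbcbacbbaaacccbccbaaabbbbbaa')
  10 → (16, 'acccbccbaaabbbbbaa')
  11 → (31, 'baa')
  12 → (23, 'baaabbbbbaa')
  13 → (13, 'baaacccbccbaaabbbbbaa')
  14 → (9, 'bacbbaaacccbccbaaabbbbbaa')
  15 → (30, 'bbaa')
  16 → (12, 'bbaaacccbccbaaabbbbbaa')
  17 → (29, 'bbbaa')
  18 → (28, 'bbbbaa')
  19 → (27, 'bbbbbaa')
  20 → (2, 'bcaacbcbacbbaaacccbccbaaabbbbbaa')
  21 → (7, 'bcbacbbaaacccbccbaaabbbbbaa')
  22 → (0, 'bcbcaacbcbacbbaaacccbccbaaabbbbbaa')
  23 → (20, 'bccbaaabbbbbaa')
  24 → (3, 'caacbcbacbbaaacccbccbaaabbbbbaa')
  25 → (22, 'cbaaabbbbbaa')
  26 → (8, 'cbacbbaaacccbccbaaabbbbbaa')
  27 → (11, 'cbbaaacccbccbaaabbbbbaa')
  28 → (1, 'cbcaacbcbacbbaaacccbccbaaabbbbbaa')
  29 → (6, 'cbcbacbbaaacccbccbaaabbbbbaa')
  30 → (19, 'cbccbaaabbbbbaa')
  31 → (21, 'ccbaaabbbbbaa')
  32 → (18, 'ccbccbaaabbbbbaa')
  33 → (17, 'cccbccbaaabbbbbaa')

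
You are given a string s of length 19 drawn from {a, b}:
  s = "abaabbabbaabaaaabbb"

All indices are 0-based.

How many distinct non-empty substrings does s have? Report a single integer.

146

rank | idx | suffix
   0 |  12 | aaaabbb
   1 |  13 | aaabbb
   2 |   9 | aabaaaabbb
   3 |   2 | aabbabbaabaaaabbb
   4 |  14 | aabbb
   5 |  10 | abaaaabbb
   6 |   0 | abaabbabbaabaaaabbb
   7 |   6 | abbaabaaaabbb
   8 |   3 | abbabbaabaaaabbb
   9 |  15 | abbb
  10 |  18 | b
  11 |  11 | baaaabbb
  12 |   8 | baabaaaabbb
  13 |   1 | baabbabbaabaaaabbb
  14 |   5 | babbaabaaaabbb
  15 |  17 | bb
  16 |   7 | bbaabaaaabbb
  17 |   4 | bbabbaabaaaabbb
  18 |  16 | bbb

SA = [12, 13, 9, 2, 14, 10, 0, 6, 3, 15, 18, 11, 8, 1, 5, 17, 7, 4, 16]
i: (SA[i-1],SA[i]) lcp shared
  1: (12,13) 3 'aaa'
  2: (13,9) 2 'aa'
  3: (9,2) 3 'aab'
  4: (2,14) 4 'aabb'
  5: (14,10) 1 'a'
  6: (10,0) 4 'abaa'
  7: (0,6) 2 'ab'
  8: (6,3) 4 'abba'
  9: (3,15) 3 'abb'
  10: (15,18) 0 ''
  11: (18,11) 1 'b'
  12: (11,8) 3 'baa'
  13: (8,1) 4 'baab'
  14: (1,5) 2 'ba'
  15: (5,17) 1 'b'
  16: (17,7) 2 'bb'
  17: (7,4) 3 'bba'
  18: (4,16) 2 'bb'

n(n+1)/2 = 19·20/2 = 190
Σ LCP = 0 + 3 + 2 + 3 + 4 + 1 + 4 + 2 + 4 + 3 + 0 + 1 + 3 + 4 + 2 + 1 + 2 + 3 + 2 = 44
distinct = 190 − 44 = 146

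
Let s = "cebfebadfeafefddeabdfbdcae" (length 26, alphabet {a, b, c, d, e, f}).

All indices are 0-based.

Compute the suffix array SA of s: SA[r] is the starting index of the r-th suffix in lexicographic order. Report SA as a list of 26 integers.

rank→(start, suffix):
  0 → (17, 'abdfbdcae')
  1 → (6, 'adfeafefddeabdfbdcae')
  2 → (24, 'ae')
  3 → (10, 'afefddeabdfbdcae')
  4 → (5, 'badfeafefddeabdfbdcae')
  5 → (21, 'bdcae')
  6 → (18, 'bdfbdcae')
  7 → (2, 'bfebadfeafefddeabdfbdcae')
  8 → (23, 'cae')
  9 → (0, 'cebfebadfeafefddeabdfbdcae')
  10 → (22, 'dcae')
  11 → (14, 'ddeabdfbdcae')
  12 → (15, 'deabdfbdcae')
  13 → (19, 'dfbdcae')
  14 → (7, 'dfeafefddeabdfbdcae')
  15 → (25, 'e')
  16 → (16, 'eabdfbdcae')
  17 → (9, 'eafefddeabdfbdcae')
  18 → (4, 'ebadfeafefddeabdfbdcae')
  19 → (1, 'ebfebadfeafefddeabdfbdcae')
  20 → (12, 'efddeabdfbdcae')
  21 → (20, 'fbdcae')
  22 → (13, 'fddeabdfbdcae')
  23 → (8, 'feafefddeabdfbdcae')
  24 → (3, 'febadfeafefddeabdfbdcae')
  25 → (11, 'fefddeabdfbdcae')

[17, 6, 24, 10, 5, 21, 18, 2, 23, 0, 22, 14, 15, 19, 7, 25, 16, 9, 4, 1, 12, 20, 13, 8, 3, 11]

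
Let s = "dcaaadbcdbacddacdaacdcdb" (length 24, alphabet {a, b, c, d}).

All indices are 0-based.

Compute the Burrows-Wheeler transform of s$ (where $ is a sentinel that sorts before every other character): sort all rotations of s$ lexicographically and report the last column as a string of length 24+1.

bcdadabaddddadbaacdcca$cc

rank  rotation                   last
    0  $dcaaadbcdbacddacdaacdcdb  b
    1  aaadbcdbacddacdaacdcdb$dc  c
    2  aacdcdb$dcaaadbcdbacddacd  d
    3  aadbcdbacddacdaacdcdb$dca  a
    4  acdaacdcdb$dcaaadbcdbacdd  d
    5  acdcdb$dcaaadbcdbacddacda  a
    6  acddacdaacdcdb$dcaaadbcdb  b
    7  adbcdbacddacdaacdcdb$dcaa  a
    8  b$dcaaadbcdbacddacdaacdcd  d
    9  bacddacdaacdcdb$dcaaadbcd  d
   10  bcdbacddacdaacdcdb$dcaaad  d
   11  caaadbcdbacddacdaacdcdb$d  d
   12  cdaacdcdb$dcaaadbcdbacdda  a
   13  cdb$dcaaadbcdbacddacdaacd  d
   14  cdbacddacdaacdcdb$dcaaadb  b
   15  cdcdb$dcaaadbcdbacddacdaa  a
   16  cddacdaacdcdb$dcaaadbcdba  a
   17  daacdcdb$dcaaadbcdbacddac  c
   18  dacdaacdcdb$dcaaadbcdbacd  d
   19  db$dcaaadbcdbacddacdaacdc  c
   20  dbacddacdaacdcdb$dcaaadbc  c
   21  dbcdbacddacdaacdcdb$dcaaa  a
   22  dcaaadbcdbacddacdaacdcdb$  $
   23  dcdb$dcaaadbcdbacddacdaac  c
   24  ddacdaacdcdb$dcaaadbcdbac  c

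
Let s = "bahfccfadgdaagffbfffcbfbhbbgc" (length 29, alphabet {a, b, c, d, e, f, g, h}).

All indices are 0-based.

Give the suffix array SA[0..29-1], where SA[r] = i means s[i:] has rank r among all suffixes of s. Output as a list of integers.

rank | idx | suffix
   0 |  11 | aagffbfffcbfbhbbgc
   1 |   7 | adgdaagffbfffcbfbhbbgc
   2 |  12 | agffbfffcbfbhbbgc
   3 |   1 | ahfccfadgdaagffbfffcbfbhbbgc
   4 |   0 | bahfccfadgdaagffbfffcbfbhbbgc
   5 |  25 | bbgc
   6 |  21 | bfbhbbgc
   7 |  16 | bfffcbfbhbbgc
   8 |  26 | bgc
   9 |  23 | bhbbgc
  10 |  28 | c
  11 |  20 | cbfbhbbgc
  12 |   4 | ccfadgdaagffbfffcbfbhbbgc
  13 |   5 | cfadgdaagffbfffcbfbhbbgc
  14 |  10 | daagffbfffcbfbhbbgc
  15 |   8 | dgdaagffbfffcbfbhbbgc
  16 |   6 | fadgdaagffbfffcbfbhbbgc
  17 |  15 | fbfffcbfbhbbgc
  18 |  22 | fbhbbgc
  19 |  19 | fcbfbhbbgc
  20 |   3 | fccfadgdaagffbfffcbfbhbbgc
  21 |  14 | ffbfffcbfbhbbgc
  22 |  18 | ffcbfbhbbgc
  23 |  17 | fffcbfbhbbgc
  24 |  27 | gc
  25 |   9 | gdaagffbfffcbfbhbbgc
  26 |  13 | gffbfffcbfbhbbgc
  27 |  24 | hbbgc
  28 |   2 | hfccfadgdaagffbfffcbfbhbbgc

[11, 7, 12, 1, 0, 25, 21, 16, 26, 23, 28, 20, 4, 5, 10, 8, 6, 15, 22, 19, 3, 14, 18, 17, 27, 9, 13, 24, 2]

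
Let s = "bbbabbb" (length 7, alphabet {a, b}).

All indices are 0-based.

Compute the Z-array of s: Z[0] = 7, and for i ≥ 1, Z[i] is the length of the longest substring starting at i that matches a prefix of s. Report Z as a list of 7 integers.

Z[0]=7
i=1: outside box; Z[1]=2 extend→box=[1,3)
i=2: min(r-i=1, Z[1]=2)=1; Z[2]=1
i=3: outside box; Z[3]=0
i=4: outside box; Z[4]=3 extend→box=[4,7)
i=5: min(r-i=2, Z[1]=2)=2; Z[5]=2
i=6: min(r-i=1, Z[2]=1)=1; Z[6]=1

[7, 2, 1, 0, 3, 2, 1]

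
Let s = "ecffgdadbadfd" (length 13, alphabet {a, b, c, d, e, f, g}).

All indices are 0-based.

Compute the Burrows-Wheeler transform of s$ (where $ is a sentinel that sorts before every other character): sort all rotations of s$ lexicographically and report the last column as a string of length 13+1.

ddbdefgaa$dcff

rank  rotation        last
    0  $ecffgdadbadfd  d
    1  adbadfd$ecffgd  d
    2  adfd$ecffgdadb  b
    3  badfd$ecffgdad  d
    4  cffgdadbadfd$e  e
    5  d$ecffgdadbadf  f
    6  dadbadfd$ecffg  g
    7  dbadfd$ecffgda  a
    8  dfd$ecffgdadba  a
    9  ecffgdadbadfd$  $
   10  fd$ecffgdadbad  d
   11  ffgdadbadfd$ec  c
   12  fgdadbadfd$ecf  f
   13  gdadbadfd$ecff  f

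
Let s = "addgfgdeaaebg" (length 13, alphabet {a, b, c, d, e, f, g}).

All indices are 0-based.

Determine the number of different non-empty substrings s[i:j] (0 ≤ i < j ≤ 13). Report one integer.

84

rank→(start, suffix):
  0 → (8, 'aaebg')
  1 → (0, 'addgfgdeaaebg')
  2 → (9, 'aebg')
  3 → (11, 'bg')
  4 → (1, 'ddgfgdeaaebg')
  5 → (6, 'deaaebg')
  6 → (2, 'dgfgdeaaebg')
  7 → (7, 'eaaebg')
  8 → (10, 'ebg')
  9 → (4, 'fgdeaaebg')
  10 → (12, 'g')
  11 → (5, 'gdeaaebg')
  12 → (3, 'gfgdeaaebg')

SA = [8, 0, 9, 11, 1, 6, 2, 7, 10, 4, 12, 5, 3]
rank  pair      lcp
   1  s[8:],s[0:]  1  'a'
   2  s[0:],s[9:]  1  'a'
   3  s[9:],s[11:]  0  ''
   4  s[11:],s[1:]  0  ''
   5  s[1:],s[6:]  1  'd'
   6  s[6:],s[2:]  1  'd'
   7  s[2:],s[7:]  0  ''
   8  s[7:],s[10:]  1  'e'
   9  s[10:],s[4:]  0  ''
  10  s[4:],s[12:]  0  ''
  11  s[12:],s[5:]  1  'g'
  12  s[5:],s[3:]  1  'g'

n(n+1)/2 = 13·14/2 = 91
Σ LCP = 0 + 1 + 1 + 0 + 0 + 1 + 1 + 0 + 1 + 0 + 0 + 1 + 1 = 7
distinct = 91 − 7 = 84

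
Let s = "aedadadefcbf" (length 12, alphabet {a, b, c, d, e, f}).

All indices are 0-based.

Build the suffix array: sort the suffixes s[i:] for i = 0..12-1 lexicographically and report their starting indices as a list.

[3, 5, 0, 10, 9, 2, 4, 6, 1, 7, 11, 8]

sorted suffixes:
  #0 SA[0]=3  'adadefcbf'
  #1 SA[1]=5  'adefcbf'
  #2 SA[2]=0  'aedadadefcbf'
  #3 SA[3]=10  'bf'
  #4 SA[4]=9  'cbf'
  #5 SA[5]=2  'dadadefcbf'
  #6 SA[6]=4  'dadefcbf'
  #7 SA[7]=6  'defcbf'
  #8 SA[8]=1  'edadadefcbf'
  #9 SA[9]=7  'efcbf'
  #10 SA[10]=11  'f'
  #11 SA[11]=8  'fcbf'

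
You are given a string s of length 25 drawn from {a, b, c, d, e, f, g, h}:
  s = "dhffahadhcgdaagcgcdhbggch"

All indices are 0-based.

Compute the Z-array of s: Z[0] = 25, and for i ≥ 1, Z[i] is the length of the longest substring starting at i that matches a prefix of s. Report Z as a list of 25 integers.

Z[0]=25
i=1: i≥r, start 0; Z[1]=0
i=2: i≥r, start 0; Z[2]=0
i=3: i≥r, start 0; Z[3]=0
i=4: i≥r, start 0; Z[4]=0
i=5: i≥r, start 0; Z[5]=0
i=6: i≥r, start 0; Z[6]=0
i=7: i≥r, start 0; Z[7]=2 grow→box=[7,9)
i=8: min(r-i=1, Z[1]=0)=0; Z[8]=0
i=9: i≥r, start 0; Z[9]=0
i=10: i≥r, start 0; Z[10]=0
i=11: i≥r, start 0; Z[11]=1 grow→box=[11,12)
i=12: i≥r, start 0; Z[12]=0
i=13: i≥r, start 0; Z[13]=0
i=14: i≥r, start 0; Z[14]=0
i=15: i≥r, start 0; Z[15]=0
i=16: i≥r, start 0; Z[16]=0
i=17: i≥r, start 0; Z[17]=0
i=18: i≥r, start 0; Z[18]=2 grow→box=[18,20)
i=19: min(r-i=1, Z[1]=0)=0; Z[19]=0
i=20: i≥r, start 0; Z[20]=0
i=21: i≥r, start 0; Z[21]=0
i=22: i≥r, start 0; Z[22]=0
i=23: i≥r, start 0; Z[23]=0
i=24: i≥r, start 0; Z[24]=0

[25, 0, 0, 0, 0, 0, 0, 2, 0, 0, 0, 1, 0, 0, 0, 0, 0, 0, 2, 0, 0, 0, 0, 0, 0]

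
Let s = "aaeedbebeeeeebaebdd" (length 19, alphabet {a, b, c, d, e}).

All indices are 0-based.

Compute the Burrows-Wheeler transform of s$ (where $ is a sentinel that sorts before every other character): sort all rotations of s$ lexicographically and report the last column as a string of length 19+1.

d$baeededebeabeeaeeb

rank  rotation              last
    0  $aaeedbebeeeeebaebdd  d
    1  aaeedbebeeeeebaebdd$  $
    2  aebdd$aaeedbebeeeeeb  b
    3  aeedbebeeeeebaebdd$a  a
    4  baebdd$aaeedbebeeeee  e
    5  bdd$aaeedbebeeeeebae  e
    6  bebeeeeebaebdd$aaeed  d
    7  beeeeebaebdd$aaeedbe  e
    8  d$aaeedbebeeeeebaebd  d
    9  dbebeeeeebaebdd$aaee  e
   10  dd$aaeedbebeeeeebaeb  b
   11  ebaebdd$aaeedbebeeee  e
   12  ebdd$aaeedbebeeeeeba  a
   13  ebeeeeebaebdd$aaeedb  b
   14  edbebeeeeebaebdd$aae  e
   15  eebaebdd$aaeedbebeee  e
   16  eedbebeeeeebaebdd$aa  a
   17  eeebaebdd$aaeedbebee  e
   18  eeeebaebdd$aaeedbebe  e
   19  eeeeebaebdd$aaeedbeb  b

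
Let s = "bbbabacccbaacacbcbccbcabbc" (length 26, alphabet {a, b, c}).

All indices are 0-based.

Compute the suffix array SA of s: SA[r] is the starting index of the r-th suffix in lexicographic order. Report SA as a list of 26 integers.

[10, 3, 22, 11, 13, 5, 9, 2, 4, 1, 0, 23, 24, 20, 15, 17, 25, 21, 12, 8, 19, 14, 16, 7, 18, 6]

rank | idx | suffix
   0 |  10 | aacacbcbccbcabbc
   1 |   3 | abacccbaacacbcbccbcabbc
   2 |  22 | abbc
   3 |  11 | acacbcbccbcabbc
   4 |  13 | acbcbccbcabbc
   5 |   5 | acccbaacacbcbccbcabbc
   6 |   9 | baacacbcbccbcabbc
   7 |   2 | babacccbaacacbcbccbcabbc
   8 |   4 | bacccbaacacbcbccbcabbc
   9 |   1 | bbabacccbaacacbcbccbcabbc
  10 |   0 | bbbabacccbaacacbcbccbcabbc
  11 |  23 | bbc
  12 |  24 | bc
  13 |  20 | bcabbc
  14 |  15 | bcbccbcabbc
  15 |  17 | bccbcabbc
  16 |  25 | c
  17 |  21 | cabbc
  18 |  12 | cacbcbccbcabbc
  19 |   8 | cbaacacbcbccbcabbc
  20 |  19 | cbcabbc
  21 |  14 | cbcbccbcabbc
  22 |  16 | cbccbcabbc
  23 |   7 | ccbaacacbcbccbcabbc
  24 |  18 | ccbcabbc
  25 |   6 | cccbaacacbcbccbcabbc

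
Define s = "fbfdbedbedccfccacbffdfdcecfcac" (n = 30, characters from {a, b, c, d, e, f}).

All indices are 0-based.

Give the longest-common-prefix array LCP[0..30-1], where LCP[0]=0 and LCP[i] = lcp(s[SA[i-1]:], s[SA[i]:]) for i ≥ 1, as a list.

sorted suffixes:
  #0 SA[0]=28  'ac'
  #1 SA[1]=15  'acbffdfdcecfcac'
  #2 SA[2]=4  'bedbedccfccacbffdfdcecfcac'
  #3 SA[3]=7  'bedccfccacbffdfdcecfcac'
  #4 SA[4]=1  'bfdbedbedccfccacbffdfdcecfcac'
  #5 SA[5]=17  'bffdfdcecfcac'
  #6 SA[6]=29  'c'
  #7 SA[7]=27  'cac'
  #8 SA[8]=14  'cacbffdfdcecfcac'
  #9 SA[9]=16  'cbffdfdcecfcac'
  #10 SA[10]=13  'ccacbffdfdcecfcac'
  #11 SA[11]=10  'ccfccacbffdfdcecfcac'
  #12 SA[12]=23  'cecfcac'
  #13 SA[13]=25  'cfcac'
  #14 SA[14]=11  'cfccacbffdfdcecfcac'
  #15 SA[15]=3  'dbedbedccfccacbffdfdcecfcac'
  #16 SA[16]=6  'dbedccfccacbffdfdcecfcac'
  #17 SA[17]=9  'dccfccacbffdfdcecfcac'
  #18 SA[18]=22  'dcecfcac'
  #19 SA[19]=20  'dfdcecfcac'
  #20 SA[20]=24  'ecfcac'
  #21 SA[21]=5  'edbedccfccacbffdfdcecfcac'
  #22 SA[22]=8  'edccfccacbffdfdcecfcac'
  #23 SA[23]=0  'fbfdbedbedccfccacbffdfdcecfcac'
  #24 SA[24]=26  'fcac'
  #25 SA[25]=12  'fccacbffdfdcecfcac'
  #26 SA[26]=2  'fdbedbedccfccacbffdfdcecfcac'
  #27 SA[27]=21  'fdcecfcac'
  #28 SA[28]=19  'fdfdcecfcac'
  #29 SA[29]=18  'ffdfdcecfcac'

SA = [28, 15, 4, 7, 1, 17, 29, 27, 14, 16, 13, 10, 23, 25, 11, 3, 6, 9, 22, 20, 24, 5, 8, 0, 26, 12, 2, 21, 19, 18]
[i] adj suffixes → lcp
  [1] 28/15 → 2 ('ac')
  [2] 15/4 → 0 ('')
  [3] 4/7 → 3 ('bed')
  [4] 7/1 → 1 ('b')
  [5] 1/17 → 2 ('bf')
  [6] 17/29 → 0 ('')
  [7] 29/27 → 1 ('c')
  [8] 27/14 → 3 ('cac')
  [9] 14/16 → 1 ('c')
  [10] 16/13 → 1 ('c')
  [11] 13/10 → 2 ('cc')
  [12] 10/23 → 1 ('c')
  [13] 23/25 → 1 ('c')
  [14] 25/11 → 3 ('cfc')
  [15] 11/3 → 0 ('')
  [16] 3/6 → 4 ('dbed')
  [17] 6/9 → 1 ('d')
  [18] 9/22 → 2 ('dc')
  [19] 22/20 → 1 ('d')
  [20] 20/24 → 0 ('')
  [21] 24/5 → 1 ('e')
  [22] 5/8 → 2 ('ed')
  [23] 8/0 → 0 ('')
  [24] 0/26 → 1 ('f')
  [25] 26/12 → 2 ('fc')
  [26] 12/2 → 1 ('f')
  [27] 2/21 → 2 ('fd')
  [28] 21/19 → 2 ('fd')
  [29] 19/18 → 1 ('f')

[0, 2, 0, 3, 1, 2, 0, 1, 3, 1, 1, 2, 1, 1, 3, 0, 4, 1, 2, 1, 0, 1, 2, 0, 1, 2, 1, 2, 2, 1]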